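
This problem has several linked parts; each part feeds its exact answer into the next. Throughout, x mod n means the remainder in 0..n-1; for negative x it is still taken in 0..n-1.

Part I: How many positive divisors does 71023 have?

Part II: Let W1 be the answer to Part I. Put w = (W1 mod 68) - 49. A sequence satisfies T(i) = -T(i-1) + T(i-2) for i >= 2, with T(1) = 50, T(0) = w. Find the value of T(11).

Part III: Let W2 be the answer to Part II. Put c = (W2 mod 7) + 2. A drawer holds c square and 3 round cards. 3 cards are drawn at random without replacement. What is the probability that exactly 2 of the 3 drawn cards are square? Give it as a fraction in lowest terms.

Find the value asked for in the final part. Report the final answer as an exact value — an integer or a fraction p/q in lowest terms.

3/10

Part I: 71023 is prime, so its only divisors are 1 and 71023; count = 2; answer 2
Part II: W1 = 2; w = -47; T(2) = -1*(50) + 1*(-47) = -97; iterating: T(2)=-97, T(3)=147, T(4)=-244, T(5)=391, T(6)=-635, T(7)=1026, T(8)=-1661, T(9)=2687, T(10)=-4348, T(11)=7035; answer 7035
Part III: W2 = 7035; c = 2; total draws C(5,3) = 10; favorable C(2,2)*C(3,1) = 3; P = 3/10; answer 3/10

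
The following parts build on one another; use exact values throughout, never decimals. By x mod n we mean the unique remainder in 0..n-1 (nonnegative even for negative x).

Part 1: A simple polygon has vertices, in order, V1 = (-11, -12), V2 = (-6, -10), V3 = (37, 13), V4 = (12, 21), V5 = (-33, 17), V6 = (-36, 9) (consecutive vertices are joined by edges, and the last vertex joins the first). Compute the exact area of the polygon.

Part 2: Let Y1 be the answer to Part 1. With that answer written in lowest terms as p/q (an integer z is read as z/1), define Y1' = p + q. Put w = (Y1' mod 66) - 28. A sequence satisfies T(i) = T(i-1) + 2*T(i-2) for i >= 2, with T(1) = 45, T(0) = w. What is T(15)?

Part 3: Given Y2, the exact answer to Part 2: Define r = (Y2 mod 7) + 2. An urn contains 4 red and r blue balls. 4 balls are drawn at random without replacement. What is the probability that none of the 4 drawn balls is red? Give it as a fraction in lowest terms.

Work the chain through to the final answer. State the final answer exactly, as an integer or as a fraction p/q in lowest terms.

1/70

Part 1: cross terms: (-11*-10 - -6*-12)=38, (-6*13 - 37*-10)=292, (37*21 - 12*13)=621, (12*17 - -33*21)=897, (-33*9 - -36*17)=315, (-36*-12 - -11*9)=531; twice the area = |2694| = 2694; area = 1347; answer 1347
Part 2: Y1 = 1347; threaded value p + q = 1348; w = 0; T(2) = 1*(45) + 2*(0) = 45; iterating: T(2)=45, T(3)=135, T(4)=225, T(5)=495, T(6)=945, T(7)=1935, T(8)=3825, T(9)=7695, T(10)=15345, T(11)=30735, T(12)=61425, T(13)=122895, T(14)=245745, T(15)=491535; answer 491535
Part 3: Y2 = 491535; r = 4; total draws C(8,4) = 70; favorable C(4,4) = 1; P = 1/70; answer 1/70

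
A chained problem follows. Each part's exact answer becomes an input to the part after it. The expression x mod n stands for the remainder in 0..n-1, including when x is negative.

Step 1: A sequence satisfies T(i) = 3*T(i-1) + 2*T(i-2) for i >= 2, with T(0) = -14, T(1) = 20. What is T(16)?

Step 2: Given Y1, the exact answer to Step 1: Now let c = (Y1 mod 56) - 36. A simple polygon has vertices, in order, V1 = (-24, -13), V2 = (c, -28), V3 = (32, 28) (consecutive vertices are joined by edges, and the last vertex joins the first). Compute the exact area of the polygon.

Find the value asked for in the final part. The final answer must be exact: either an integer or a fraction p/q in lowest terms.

Step 1: T(2) = 3*(20) + 2*(-14) = 32; iterating: T(2)=32, T(3)=136, T(4)=472, T(5)=1688, T(6)=6008, T(7)=21400, T(8)=76216, T(9)=271448, T(10)=966776, T(11)=3443224, T(12)=12263224, T(13)=43676120, T(14)=155554808, T(15)=554016664, T(16)=1973159608; answer 1973159608
Step 2: Y1 = 1973159608; c = -36; cross terms: (-24*-28 - -36*-13)=204, (-36*28 - 32*-28)=-112, (32*-13 - -24*28)=256; twice the area = |348| = 348; area = 174; answer 174

174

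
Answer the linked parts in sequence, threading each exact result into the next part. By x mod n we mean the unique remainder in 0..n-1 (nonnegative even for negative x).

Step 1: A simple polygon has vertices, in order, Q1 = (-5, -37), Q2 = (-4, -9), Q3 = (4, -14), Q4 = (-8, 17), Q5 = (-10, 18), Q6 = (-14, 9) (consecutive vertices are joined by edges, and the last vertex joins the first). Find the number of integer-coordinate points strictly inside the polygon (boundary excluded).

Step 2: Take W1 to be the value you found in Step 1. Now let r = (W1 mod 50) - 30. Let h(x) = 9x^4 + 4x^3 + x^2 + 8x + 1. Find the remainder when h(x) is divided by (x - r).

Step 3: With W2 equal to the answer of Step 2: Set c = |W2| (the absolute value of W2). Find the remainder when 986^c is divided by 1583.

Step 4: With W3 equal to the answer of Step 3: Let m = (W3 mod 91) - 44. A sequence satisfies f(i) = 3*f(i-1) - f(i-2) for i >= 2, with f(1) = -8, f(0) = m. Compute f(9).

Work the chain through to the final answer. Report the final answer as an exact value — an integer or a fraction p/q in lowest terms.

-37451

Step 1: cross terms: (-5*-9 - -4*-37)=-103, (-4*-14 - 4*-9)=92, (4*17 - -8*-14)=-44, (-8*18 - -10*17)=26, (-10*9 - -14*18)=162, (-14*-37 - -5*9)=563; twice the area = |696| = 696; area = 348; boundary points = 1 + 1 + 1 + 1 + 1 + 1 = 6; strictly interior points = area - boundary/2 + 1 = 346; answer 346
Step 2: W1 = 346; r = 16; remainder = value at the root: 9*(16)^4 + 4*(16)^3 + 1*(16)^2 + 8*(16)^1 + 1 = (589824) + (16384) + (256) + (128) + (1) = 606593; answer 606593
Step 3: W2 = 606593; c = 606593; squarings mod 1583: 986^1=986, 986^2=234, 986^4=934, 986^8=123, 986^16=882, 986^32=671, 986^64=669, 986^128=1155, 986^256=1139, 986^512=844, 986^1024=1569, 986^2048=196, 986^4096=424, 986^8192=897, 986^16384=445, 986^32768=150, 986^65536=338, 986^131072=268, 986^262144=589, 986^524288=244; 986^606593 = 986^1 * 986^128 * 986^256 * 986^16384 * 986^65536 * 986^524288 = 971 (mod 1583); answer 971
Step 4: W3 = 971; m = 17; f(2) = 3*(-8) - 1*(17) = -41; iterating: f(2)=-41, f(3)=-115, f(4)=-304, f(5)=-797, f(6)=-2087, f(7)=-5464, f(8)=-14305, f(9)=-37451; answer -37451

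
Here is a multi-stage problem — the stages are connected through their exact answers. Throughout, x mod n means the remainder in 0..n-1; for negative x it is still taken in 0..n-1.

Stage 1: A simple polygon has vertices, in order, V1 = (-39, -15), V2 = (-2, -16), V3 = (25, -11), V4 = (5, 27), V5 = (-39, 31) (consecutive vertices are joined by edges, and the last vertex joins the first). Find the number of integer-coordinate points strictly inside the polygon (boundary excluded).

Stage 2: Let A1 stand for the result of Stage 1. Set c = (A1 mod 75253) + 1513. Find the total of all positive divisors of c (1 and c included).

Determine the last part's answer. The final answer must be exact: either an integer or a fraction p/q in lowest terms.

6720

Stage 1: cross terms: (-39*-16 - -2*-15)=594, (-2*-11 - 25*-16)=422, (25*27 - 5*-11)=730, (5*31 - -39*27)=1208, (-39*-15 - -39*31)=1794; twice the area = |4748| = 4748; area = 2374; boundary points = 1 + 1 + 2 + 4 + 46 = 54; strictly interior points = area - boundary/2 + 1 = 2348; answer 2348
Stage 2: A1 = 2348; c = 3861; 3861 = 3^3 * 11 * 13; sigma = (1 + 3 + 9 + 27) * (1 + 11) * (1 + 13) = 40 * 12 * 14 = 6720; answer 6720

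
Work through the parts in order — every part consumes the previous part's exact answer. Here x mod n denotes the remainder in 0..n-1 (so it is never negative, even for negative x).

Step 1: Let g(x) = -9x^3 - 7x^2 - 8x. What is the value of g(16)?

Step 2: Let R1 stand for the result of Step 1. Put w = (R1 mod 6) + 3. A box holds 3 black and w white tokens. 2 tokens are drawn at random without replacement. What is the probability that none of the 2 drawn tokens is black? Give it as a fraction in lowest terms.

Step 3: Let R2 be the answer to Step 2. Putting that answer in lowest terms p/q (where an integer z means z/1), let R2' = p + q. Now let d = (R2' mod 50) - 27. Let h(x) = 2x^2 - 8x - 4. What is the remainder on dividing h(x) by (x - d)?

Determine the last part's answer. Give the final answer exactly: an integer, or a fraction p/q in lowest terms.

1046

Step 1: -9*(16)^3 - 7*(16)^2 - 8*(16)^1 = (-36864) + (-1792) + (-128) = -38784; answer -38784
Step 2: R1 = -38784; w = 3; total draws C(6,2) = 15; favorable C(3,2) = 3; P = 1/5; answer 1/5
Step 3: R2 = 1/5; threaded value p + q = 6; d = -21; remainder = value at the root: 2*(-21)^2 - 8*(-21)^1 - 4 = (882) + (168) + (-4) = 1046; answer 1046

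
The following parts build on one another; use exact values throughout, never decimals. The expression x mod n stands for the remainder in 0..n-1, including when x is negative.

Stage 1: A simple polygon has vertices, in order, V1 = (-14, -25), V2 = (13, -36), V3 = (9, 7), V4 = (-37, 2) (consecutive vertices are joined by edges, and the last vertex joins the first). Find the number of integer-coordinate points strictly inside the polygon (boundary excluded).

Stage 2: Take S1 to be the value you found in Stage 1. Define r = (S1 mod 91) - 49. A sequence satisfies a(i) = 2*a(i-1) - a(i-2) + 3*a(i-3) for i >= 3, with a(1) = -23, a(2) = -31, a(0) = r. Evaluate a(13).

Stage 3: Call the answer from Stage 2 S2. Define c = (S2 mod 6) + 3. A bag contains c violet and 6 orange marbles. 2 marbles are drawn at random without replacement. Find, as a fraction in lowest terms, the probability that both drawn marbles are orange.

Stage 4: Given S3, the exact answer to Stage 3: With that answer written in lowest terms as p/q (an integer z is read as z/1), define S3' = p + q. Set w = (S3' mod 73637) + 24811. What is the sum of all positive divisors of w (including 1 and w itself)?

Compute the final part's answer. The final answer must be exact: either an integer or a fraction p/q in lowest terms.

Stage 1: cross terms: (-14*-36 - 13*-25)=829, (13*7 - 9*-36)=415, (9*2 - -37*7)=277, (-37*-25 - -14*2)=953; twice the area = |2474| = 2474; area = 1237; boundary points = 1 + 1 + 1 + 1 = 4; strictly interior points = area - boundary/2 + 1 = 1236; answer 1236
Stage 2: S1 = 1236; r = 4; a(3) = 2*(-31) - 1*(-23) + 3*(4) = -27; iterating: a(3)=-27, a(4)=-92, a(5)=-250, a(6)=-489, a(7)=-1004, a(8)=-2269, a(9)=-5001, a(10)=-10745, a(11)=-23296, a(12)=-50850, a(13)=-110639; answer -110639
Stage 3: S2 = -110639; c = 4; total draws C(10,2) = 45; favorable C(6,2) = 15; P = 1/3; answer 1/3
Stage 4: S3 = 1/3; threaded value p + q = 4; w = 24815; 24815 = 5 * 7 * 709; sigma = (1 + 5) * (1 + 7) * (1 + 709) = 6 * 8 * 710 = 34080; answer 34080

34080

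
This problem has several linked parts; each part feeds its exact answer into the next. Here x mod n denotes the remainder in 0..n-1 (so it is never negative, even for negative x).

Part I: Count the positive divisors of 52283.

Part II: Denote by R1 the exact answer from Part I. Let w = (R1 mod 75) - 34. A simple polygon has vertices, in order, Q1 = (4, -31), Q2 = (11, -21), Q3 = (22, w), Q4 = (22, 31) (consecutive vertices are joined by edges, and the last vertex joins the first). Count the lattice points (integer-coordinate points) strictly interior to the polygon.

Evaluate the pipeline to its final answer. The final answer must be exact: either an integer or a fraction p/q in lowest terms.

391

Part I: 52283 = 7^2 * 11 * 97; number of divisors = (2+1) * (1+1) * (1+1) = 12; answer 12
Part II: R1 = 12; w = -22; cross terms: (4*-21 - 11*-31)=257, (11*-22 - 22*-21)=220, (22*31 - 22*-22)=1166, (22*-31 - 4*31)=-806; twice the area = |837| = 837; area = 837/2; boundary points = 1 + 1 + 53 + 2 = 57; strictly interior points = area - boundary/2 + 1 = 391; answer 391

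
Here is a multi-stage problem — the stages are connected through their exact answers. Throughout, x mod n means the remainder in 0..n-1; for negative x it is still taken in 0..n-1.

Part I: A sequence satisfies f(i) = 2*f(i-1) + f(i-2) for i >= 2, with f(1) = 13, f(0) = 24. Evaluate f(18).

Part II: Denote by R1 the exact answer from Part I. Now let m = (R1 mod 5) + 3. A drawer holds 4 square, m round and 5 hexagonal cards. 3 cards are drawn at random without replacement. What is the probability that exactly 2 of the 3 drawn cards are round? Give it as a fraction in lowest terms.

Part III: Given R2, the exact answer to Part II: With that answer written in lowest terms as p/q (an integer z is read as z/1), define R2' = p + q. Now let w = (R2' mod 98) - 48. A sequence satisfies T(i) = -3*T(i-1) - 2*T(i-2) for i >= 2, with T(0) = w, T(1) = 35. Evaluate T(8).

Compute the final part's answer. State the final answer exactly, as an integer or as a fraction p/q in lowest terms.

-15021

Part I: f(2) = 2*(13) + 1*(24) = 50; iterating: f(2)=50, f(3)=113, f(4)=276, f(5)=665, f(6)=1606, f(7)=3877, f(8)=9360, f(9)=22597, f(10)=54554, f(11)=131705, f(12)=317964, f(13)=767633, f(14)=1853230, f(15)=4474093, f(16)=10801416, f(17)=26076925, f(18)=62955266; answer 62955266
Part II: R1 = 62955266; m = 4; total draws C(13,3) = 286; favorable C(4,2)*C(9,1) = 54; P = 27/143; answer 27/143
Part III: R2 = 27/143; threaded value p + q = 170; w = 24; T(2) = -3*(35) - 2*(24) = -153; iterating: T(2)=-153, T(3)=389, T(4)=-861, T(5)=1805, T(6)=-3693, T(7)=7469, T(8)=-15021; answer -15021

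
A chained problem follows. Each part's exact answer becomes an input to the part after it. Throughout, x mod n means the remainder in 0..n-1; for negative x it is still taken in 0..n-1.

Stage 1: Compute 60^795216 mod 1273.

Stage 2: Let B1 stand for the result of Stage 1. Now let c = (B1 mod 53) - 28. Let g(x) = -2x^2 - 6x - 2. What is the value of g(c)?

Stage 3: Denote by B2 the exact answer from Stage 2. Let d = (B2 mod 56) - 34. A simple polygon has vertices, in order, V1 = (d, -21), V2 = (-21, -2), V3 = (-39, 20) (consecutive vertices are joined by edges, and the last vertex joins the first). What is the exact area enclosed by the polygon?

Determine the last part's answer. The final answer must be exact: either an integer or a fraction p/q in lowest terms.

28

Stage 1: squarings mod 1273: 60^1=60, 60^2=1054, 60^4=860, 60^8=1260, 60^16=169, 60^32=555, 60^64=1232, 60^128=408, 60^256=974, 60^512=291, 60^1024=663, 60^2048=384, 60^4096=1061, 60^8192=389, 60^16384=1107, 60^32768=823, 60^65536=93, 60^131072=1011, 60^262144=1175, 60^524288=693; 60^795216 = 60^16 * 60^64 * 60^512 * 60^8192 * 60^262144 * 60^524288 = 866 (mod 1273); answer 866
Stage 2: B1 = 866; c = -10; -2*(-10)^2 - 6*(-10)^1 - 2 = (-200) + (60) + (-2) = -142; answer -142
Stage 3: B2 = -142; d = -8; cross terms: (-8*-2 - -21*-21)=-425, (-21*20 - -39*-2)=-498, (-39*-21 - -8*20)=979; twice the area = |56| = 56; area = 28; answer 28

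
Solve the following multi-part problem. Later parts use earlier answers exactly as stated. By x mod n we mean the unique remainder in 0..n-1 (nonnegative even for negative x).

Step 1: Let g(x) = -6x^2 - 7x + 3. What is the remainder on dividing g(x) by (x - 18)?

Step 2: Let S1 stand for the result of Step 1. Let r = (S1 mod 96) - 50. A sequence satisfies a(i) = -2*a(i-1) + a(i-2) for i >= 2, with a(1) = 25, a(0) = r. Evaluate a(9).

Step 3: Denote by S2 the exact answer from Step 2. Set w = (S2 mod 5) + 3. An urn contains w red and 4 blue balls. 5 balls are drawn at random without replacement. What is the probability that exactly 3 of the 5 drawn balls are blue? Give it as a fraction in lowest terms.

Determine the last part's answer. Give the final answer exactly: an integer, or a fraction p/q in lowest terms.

Step 1: remainder = value at the root: -6*(18)^2 - 7*(18)^1 + 3 = (-1944) + (-126) + (3) = -2067; answer -2067
Step 2: S1 = -2067; r = -5; a(2) = -2*(25) + 1*(-5) = -55; iterating: a(2)=-55, a(3)=135, a(4)=-325, a(5)=785, a(6)=-1895, a(7)=4575, a(8)=-11045, a(9)=26665; answer 26665
Step 3: S2 = 26665; w = 3; total draws C(7,5) = 21; favorable C(4,3)*C(3,2) = 12; P = 4/7; answer 4/7

4/7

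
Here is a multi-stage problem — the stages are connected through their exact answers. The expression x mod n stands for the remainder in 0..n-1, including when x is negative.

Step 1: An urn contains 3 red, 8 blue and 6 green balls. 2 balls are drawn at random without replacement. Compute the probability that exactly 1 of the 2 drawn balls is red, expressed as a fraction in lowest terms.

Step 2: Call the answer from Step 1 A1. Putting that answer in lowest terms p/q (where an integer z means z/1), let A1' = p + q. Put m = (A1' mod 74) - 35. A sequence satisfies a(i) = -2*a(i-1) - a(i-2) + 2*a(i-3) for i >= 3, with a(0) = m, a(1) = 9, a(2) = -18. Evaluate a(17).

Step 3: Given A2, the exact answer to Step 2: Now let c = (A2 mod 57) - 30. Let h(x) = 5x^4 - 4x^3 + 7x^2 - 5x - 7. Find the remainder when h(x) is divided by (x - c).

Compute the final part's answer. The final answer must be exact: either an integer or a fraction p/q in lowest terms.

Step 1: total draws C(17,2) = 136; favorable C(3,1)*C(14,1) = 42; P = 21/68; answer 21/68
Step 2: A1 = 21/68; threaded value p + q = 89; m = -20; a(3) = -2*(-18) - 1*(9) + 2*(-20) = -13; iterating: a(3)=-13, a(4)=62, a(5)=-147, a(6)=206, a(7)=-141, a(8)=-218, a(9)=989, a(10)=-2042, a(11)=2659, a(12)=-1298, a(13)=-4147, a(14)=14910, a(15)=-28269, a(16)=33334, a(17)=-8579; answer -8579
Step 3: A2 = -8579; c = -2; remainder = value at the root: 5*(-2)^4 - 4*(-2)^3 + 7*(-2)^2 - 5*(-2)^1 - 7 = (80) + (32) + (28) + (10) + (-7) = 143; answer 143

143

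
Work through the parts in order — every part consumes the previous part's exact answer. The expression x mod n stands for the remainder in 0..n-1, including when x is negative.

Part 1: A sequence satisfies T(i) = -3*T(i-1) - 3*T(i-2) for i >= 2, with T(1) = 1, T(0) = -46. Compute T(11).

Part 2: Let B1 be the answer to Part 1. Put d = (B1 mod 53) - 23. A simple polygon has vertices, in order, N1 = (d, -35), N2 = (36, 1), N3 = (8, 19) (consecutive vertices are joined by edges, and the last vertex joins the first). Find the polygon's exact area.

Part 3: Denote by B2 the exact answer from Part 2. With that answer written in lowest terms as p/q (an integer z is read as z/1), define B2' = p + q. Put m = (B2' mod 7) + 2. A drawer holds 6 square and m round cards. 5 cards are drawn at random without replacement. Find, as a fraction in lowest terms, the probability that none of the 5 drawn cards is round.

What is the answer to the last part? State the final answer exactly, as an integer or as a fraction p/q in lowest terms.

3/28

Part 1: T(2) = -3*(1) - 3*(-46) = 135; iterating: T(2)=135, T(3)=-408, T(4)=819, T(5)=-1233, T(6)=1242, T(7)=-27, T(8)=-3645, T(9)=11016, T(10)=-22113, T(11)=33291; answer 33291
Part 2: B1 = 33291; d = -16; cross terms: (-16*1 - 36*-35)=1244, (36*19 - 8*1)=676, (8*-35 - -16*19)=24; twice the area = |1944| = 1944; area = 972; answer 972
Part 3: B2 = 972; threaded value p + q = 973; m = 2; total draws C(8,5) = 56; favorable C(6,5) = 6; P = 3/28; answer 3/28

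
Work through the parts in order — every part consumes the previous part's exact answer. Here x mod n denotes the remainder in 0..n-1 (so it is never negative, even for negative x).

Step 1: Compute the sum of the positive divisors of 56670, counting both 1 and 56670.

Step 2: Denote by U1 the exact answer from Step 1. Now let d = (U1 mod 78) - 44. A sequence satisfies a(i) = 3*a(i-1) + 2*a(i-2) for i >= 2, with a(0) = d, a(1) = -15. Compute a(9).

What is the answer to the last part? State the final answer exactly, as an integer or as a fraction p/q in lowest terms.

-285213

Step 1: 56670 = 2 * 3 * 5 * 1889; sigma = (1 + 2) * (1 + 3) * (1 + 5) * (1 + 1889) = 3 * 4 * 6 * 1890 = 136080; answer 136080
Step 2: U1 = 136080; d = 4; a(2) = 3*(-15) + 2*(4) = -37; iterating: a(2)=-37, a(3)=-141, a(4)=-497, a(5)=-1773, a(6)=-6313, a(7)=-22485, a(8)=-80081, a(9)=-285213; answer -285213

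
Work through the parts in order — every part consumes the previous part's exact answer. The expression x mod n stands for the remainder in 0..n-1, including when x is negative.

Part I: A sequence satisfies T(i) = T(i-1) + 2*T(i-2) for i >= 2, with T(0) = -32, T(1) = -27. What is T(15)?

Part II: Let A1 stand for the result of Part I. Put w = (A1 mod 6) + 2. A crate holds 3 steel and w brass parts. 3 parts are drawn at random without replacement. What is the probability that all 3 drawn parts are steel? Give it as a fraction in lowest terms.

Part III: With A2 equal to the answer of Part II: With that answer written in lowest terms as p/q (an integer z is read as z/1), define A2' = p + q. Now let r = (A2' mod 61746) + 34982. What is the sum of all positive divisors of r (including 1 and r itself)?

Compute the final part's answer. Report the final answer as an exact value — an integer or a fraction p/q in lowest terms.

46808

Part I: T(2) = 1*(-27) + 2*(-32) = -91; iterating: T(2)=-91, T(3)=-145, T(4)=-327, T(5)=-617, T(6)=-1271, T(7)=-2505, T(8)=-5047, T(9)=-10057, T(10)=-20151, T(11)=-40265, T(12)=-80567, T(13)=-161097, T(14)=-322231, T(15)=-644425; answer -644425
Part II: A1 = -644425; w = 7; total draws C(10,3) = 120; favorable C(3,3) = 1; P = 1/120; answer 1/120
Part III: A2 = 1/120; threaded value p + q = 121; r = 35103; 35103 = 3 * 11701; sigma = (1 + 3) * (1 + 11701) = 4 * 11702 = 46808; answer 46808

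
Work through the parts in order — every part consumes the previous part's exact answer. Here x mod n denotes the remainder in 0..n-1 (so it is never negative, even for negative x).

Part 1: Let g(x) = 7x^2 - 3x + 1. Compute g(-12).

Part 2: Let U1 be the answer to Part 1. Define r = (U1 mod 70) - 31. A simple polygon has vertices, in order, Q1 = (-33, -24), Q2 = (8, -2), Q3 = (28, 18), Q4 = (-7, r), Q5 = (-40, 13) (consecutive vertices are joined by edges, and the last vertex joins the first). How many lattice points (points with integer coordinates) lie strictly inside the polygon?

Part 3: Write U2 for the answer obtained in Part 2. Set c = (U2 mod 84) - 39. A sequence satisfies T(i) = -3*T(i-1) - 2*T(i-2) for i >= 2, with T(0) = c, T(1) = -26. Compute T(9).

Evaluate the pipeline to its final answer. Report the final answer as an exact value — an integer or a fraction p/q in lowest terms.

Part 1: 7*(-12)^2 - 3*(-12)^1 + 1 = (1008) + (36) + (1) = 1045; answer 1045
Part 2: U1 = 1045; r = 34; cross terms: (-33*-2 - 8*-24)=258, (8*18 - 28*-2)=200, (28*34 - -7*18)=1078, (-7*13 - -40*34)=1269, (-40*-24 - -33*13)=1389; twice the area = |4194| = 4194; area = 2097; boundary points = 1 + 20 + 1 + 3 + 1 = 26; strictly interior points = area - boundary/2 + 1 = 2085; answer 2085
Part 3: U2 = 2085; c = 30; T(2) = -3*(-26) - 2*(30) = 18; iterating: T(2)=18, T(3)=-2, T(4)=-30, T(5)=94, T(6)=-222, T(7)=478, T(8)=-990, T(9)=2014; answer 2014

2014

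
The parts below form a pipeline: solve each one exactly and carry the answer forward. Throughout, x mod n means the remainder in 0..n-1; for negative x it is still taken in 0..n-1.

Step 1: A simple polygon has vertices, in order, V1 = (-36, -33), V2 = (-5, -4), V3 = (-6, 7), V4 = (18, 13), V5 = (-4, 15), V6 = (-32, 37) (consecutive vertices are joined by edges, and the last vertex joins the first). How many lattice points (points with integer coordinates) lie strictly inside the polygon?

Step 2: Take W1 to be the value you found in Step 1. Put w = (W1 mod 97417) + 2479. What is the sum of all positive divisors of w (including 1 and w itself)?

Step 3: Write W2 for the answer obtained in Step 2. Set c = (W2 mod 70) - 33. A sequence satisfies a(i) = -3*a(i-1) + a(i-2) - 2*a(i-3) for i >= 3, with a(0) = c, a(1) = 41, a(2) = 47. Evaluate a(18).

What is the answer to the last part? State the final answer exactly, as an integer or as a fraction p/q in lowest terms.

Step 1: cross terms: (-36*-4 - -5*-33)=-21, (-5*7 - -6*-4)=-59, (-6*13 - 18*7)=-204, (18*15 - -4*13)=322, (-4*37 - -32*15)=332, (-32*-33 - -36*37)=2388; twice the area = |2758| = 2758; area = 1379; boundary points = 1 + 1 + 6 + 2 + 2 + 2 = 14; strictly interior points = area - boundary/2 + 1 = 1373; answer 1373
Step 2: W1 = 1373; w = 3852; 3852 = 2^2 * 3^2 * 107; sigma = (1 + 2 + 4) * (1 + 3 + 9) * (1 + 107) = 7 * 13 * 108 = 9828; answer 9828
Step 3: W2 = 9828; c = -5; a(3) = -3*(47) + 1*(41) - 2*(-5) = -90; iterating: a(3)=-90, a(4)=235, a(5)=-889, a(6)=3082, a(7)=-10605, a(8)=36675, a(9)=-126794, a(10)=438267, a(11)=-1514945, a(12)=5236690, a(13)=-18101549, a(14)=62571227, a(15)=-216288610, a(16)=747640155, a(17)=-2584351529, a(18)=8933271962; answer 8933271962

8933271962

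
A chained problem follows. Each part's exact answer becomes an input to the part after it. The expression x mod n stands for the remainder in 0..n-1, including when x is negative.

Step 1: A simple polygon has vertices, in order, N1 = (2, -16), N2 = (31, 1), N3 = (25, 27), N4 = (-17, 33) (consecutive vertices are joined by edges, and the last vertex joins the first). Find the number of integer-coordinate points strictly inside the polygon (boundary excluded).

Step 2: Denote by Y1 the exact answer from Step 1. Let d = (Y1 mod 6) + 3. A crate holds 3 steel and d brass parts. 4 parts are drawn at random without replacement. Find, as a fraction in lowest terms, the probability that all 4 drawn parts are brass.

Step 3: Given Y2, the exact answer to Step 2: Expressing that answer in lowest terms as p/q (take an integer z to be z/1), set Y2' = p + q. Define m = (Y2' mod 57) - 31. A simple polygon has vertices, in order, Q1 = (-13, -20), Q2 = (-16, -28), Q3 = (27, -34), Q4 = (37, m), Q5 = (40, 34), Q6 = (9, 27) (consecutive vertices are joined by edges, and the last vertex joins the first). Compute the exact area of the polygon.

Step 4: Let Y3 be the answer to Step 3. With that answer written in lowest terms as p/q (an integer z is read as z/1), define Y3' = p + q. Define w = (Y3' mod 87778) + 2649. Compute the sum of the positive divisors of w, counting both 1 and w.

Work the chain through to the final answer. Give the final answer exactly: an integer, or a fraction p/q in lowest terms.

Step 1: cross terms: (2*1 - 31*-16)=498, (31*27 - 25*1)=812, (25*33 - -17*27)=1284, (-17*-16 - 2*33)=206; twice the area = |2800| = 2800; area = 1400; boundary points = 1 + 2 + 6 + 1 = 10; strictly interior points = area - boundary/2 + 1 = 1396; answer 1396
Step 2: Y1 = 1396; d = 7; total draws C(10,4) = 210; favorable C(7,4) = 35; P = 1/6; answer 1/6
Step 3: Y2 = 1/6; threaded value p + q = 7; m = -24; cross terms: (-13*-28 - -16*-20)=44, (-16*-34 - 27*-28)=1300, (27*-24 - 37*-34)=610, (37*34 - 40*-24)=2218, (40*27 - 9*34)=774, (9*-20 - -13*27)=171; twice the area = |5117| = 5117; area = 5117/2; answer 5117/2
Step 4: Y3 = 5117/2; threaded value p + q = 5119; w = 7768; 7768 = 2^3 * 971; sigma = (1 + 2 + 4 + 8) * (1 + 971) = 15 * 972 = 14580; answer 14580

14580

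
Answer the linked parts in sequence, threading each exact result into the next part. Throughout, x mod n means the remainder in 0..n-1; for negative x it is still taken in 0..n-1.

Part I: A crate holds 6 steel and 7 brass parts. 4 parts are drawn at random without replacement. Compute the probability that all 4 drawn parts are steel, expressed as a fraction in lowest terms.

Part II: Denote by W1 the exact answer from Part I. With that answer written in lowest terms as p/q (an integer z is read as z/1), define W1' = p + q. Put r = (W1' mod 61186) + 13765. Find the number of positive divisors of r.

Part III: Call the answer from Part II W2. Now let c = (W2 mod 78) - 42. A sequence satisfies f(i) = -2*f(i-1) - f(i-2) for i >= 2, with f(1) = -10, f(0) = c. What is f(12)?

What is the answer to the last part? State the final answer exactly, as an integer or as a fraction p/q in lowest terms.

Part I: total draws C(13,4) = 715; favorable C(6,4) = 15; P = 3/143; answer 3/143
Part II: W1 = 3/143; threaded value p + q = 146; r = 13911; 13911 = 3 * 4637; number of divisors = (1+1) * (1+1) = 4; answer 4
Part III: W2 = 4; c = -38; f(2) = -2*(-10) - 1*(-38) = 58; iterating: f(2)=58, f(3)=-106, f(4)=154, f(5)=-202, f(6)=250, f(7)=-298, f(8)=346, f(9)=-394, f(10)=442, f(11)=-490, f(12)=538; answer 538

538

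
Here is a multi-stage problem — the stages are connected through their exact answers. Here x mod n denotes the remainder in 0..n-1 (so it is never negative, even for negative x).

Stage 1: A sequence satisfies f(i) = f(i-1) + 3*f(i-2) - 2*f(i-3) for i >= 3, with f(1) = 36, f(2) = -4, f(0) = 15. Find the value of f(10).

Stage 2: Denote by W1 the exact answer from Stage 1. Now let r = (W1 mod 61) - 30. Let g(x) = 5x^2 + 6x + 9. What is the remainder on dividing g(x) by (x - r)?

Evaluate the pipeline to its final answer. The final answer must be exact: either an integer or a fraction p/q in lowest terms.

1352

Stage 1: f(3) = 1*(-4) + 3*(36) - 2*(15) = 74; iterating: f(3)=74, f(4)=-10, f(5)=220, f(6)=42, f(7)=722, f(8)=408, f(9)=2490, f(10)=2270; answer 2270
Stage 2: W1 = 2270; r = -17; remainder = value at the root: 5*(-17)^2 + 6*(-17)^1 + 9 = (1445) + (-102) + (9) = 1352; answer 1352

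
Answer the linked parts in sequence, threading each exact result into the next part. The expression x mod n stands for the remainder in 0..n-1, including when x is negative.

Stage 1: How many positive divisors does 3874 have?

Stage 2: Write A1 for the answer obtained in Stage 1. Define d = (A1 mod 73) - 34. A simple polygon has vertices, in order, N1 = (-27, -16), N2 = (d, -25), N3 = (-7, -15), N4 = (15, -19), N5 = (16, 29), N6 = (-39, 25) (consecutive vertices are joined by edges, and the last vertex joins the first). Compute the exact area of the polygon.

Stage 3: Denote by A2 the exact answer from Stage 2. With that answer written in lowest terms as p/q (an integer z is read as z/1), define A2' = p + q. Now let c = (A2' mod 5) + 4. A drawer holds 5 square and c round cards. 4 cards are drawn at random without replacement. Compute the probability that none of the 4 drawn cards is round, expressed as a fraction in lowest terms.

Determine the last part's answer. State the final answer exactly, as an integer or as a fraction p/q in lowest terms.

Stage 1: 3874 = 2 * 13 * 149; number of divisors = (1+1) * (1+1) * (1+1) = 8; answer 8
Stage 2: A1 = 8; d = -26; cross terms: (-27*-25 - -26*-16)=259, (-26*-15 - -7*-25)=215, (-7*-19 - 15*-15)=358, (15*29 - 16*-19)=739, (16*25 - -39*29)=1531, (-39*-16 - -27*25)=1299; twice the area = |4401| = 4401; area = 4401/2; answer 4401/2
Stage 3: A2 = 4401/2; threaded value p + q = 4403; c = 7; total draws C(12,4) = 495; favorable C(5,4) = 5; P = 1/99; answer 1/99

1/99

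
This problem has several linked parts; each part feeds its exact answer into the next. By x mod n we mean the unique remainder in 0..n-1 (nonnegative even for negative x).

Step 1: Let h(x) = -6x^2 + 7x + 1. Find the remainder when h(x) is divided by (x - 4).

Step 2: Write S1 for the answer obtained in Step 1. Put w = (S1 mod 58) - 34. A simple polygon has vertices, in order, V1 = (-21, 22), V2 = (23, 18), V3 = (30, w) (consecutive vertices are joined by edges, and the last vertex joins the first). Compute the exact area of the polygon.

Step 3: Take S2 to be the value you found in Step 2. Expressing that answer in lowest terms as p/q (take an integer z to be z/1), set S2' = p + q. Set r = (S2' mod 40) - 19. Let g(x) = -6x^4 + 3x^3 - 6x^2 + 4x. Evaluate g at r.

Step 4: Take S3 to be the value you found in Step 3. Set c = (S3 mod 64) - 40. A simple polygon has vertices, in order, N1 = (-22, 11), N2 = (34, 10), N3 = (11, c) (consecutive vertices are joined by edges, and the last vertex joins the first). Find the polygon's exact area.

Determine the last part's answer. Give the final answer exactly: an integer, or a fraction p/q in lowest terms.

583/2

Step 1: remainder = value at the root: -6*(4)^2 + 7*(4)^1 + 1 = (-96) + (28) + (1) = -67; answer -67
Step 2: S1 = -67; w = 15; cross terms: (-21*18 - 23*22)=-884, (23*15 - 30*18)=-195, (30*22 - -21*15)=975; twice the area = |-104| = 104; area = 52; answer 52
Step 3: S2 = 52; threaded value p + q = 53; r = -6; -6*(-6)^4 + 3*(-6)^3 - 6*(-6)^2 + 4*(-6)^1 = (-7776) + (-648) + (-216) + (-24) = -8664; answer -8664
Step 4: S3 = -8664; c = 0; cross terms: (-22*10 - 34*11)=-594, (34*0 - 11*10)=-110, (11*11 - -22*0)=121; twice the area = |-583| = 583; area = 583/2; answer 583/2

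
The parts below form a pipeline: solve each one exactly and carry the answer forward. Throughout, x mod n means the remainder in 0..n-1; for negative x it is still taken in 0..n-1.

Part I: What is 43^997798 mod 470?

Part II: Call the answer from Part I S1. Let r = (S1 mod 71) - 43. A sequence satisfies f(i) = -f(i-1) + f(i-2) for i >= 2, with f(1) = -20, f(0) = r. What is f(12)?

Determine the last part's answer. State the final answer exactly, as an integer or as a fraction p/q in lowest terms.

Part I: squarings mod 470: 43^1=43, 43^2=439, 43^4=21, 43^8=441, 43^16=371, 43^32=401, 43^64=61, 43^128=431, 43^256=111, 43^512=101, 43^1024=331, 43^2048=51, 43^4096=251, 43^8192=21, 43^16384=441, 43^32768=371, 43^65536=401, 43^131072=61, 43^262144=431, 43^524288=111; 43^997798 = 43^2 * 43^4 * 43^32 * 43^128 * 43^256 * 43^2048 * 43^4096 * 43^8192 * 43^65536 * 43^131072 * 43^262144 * 43^524288 = 49 (mod 470); answer 49
Part II: S1 = 49; r = 6; f(2) = -1*(-20) + 1*(6) = 26; iterating: f(2)=26, f(3)=-46, f(4)=72, f(5)=-118, f(6)=190, f(7)=-308, f(8)=498, f(9)=-806, f(10)=1304, f(11)=-2110, f(12)=3414; answer 3414

3414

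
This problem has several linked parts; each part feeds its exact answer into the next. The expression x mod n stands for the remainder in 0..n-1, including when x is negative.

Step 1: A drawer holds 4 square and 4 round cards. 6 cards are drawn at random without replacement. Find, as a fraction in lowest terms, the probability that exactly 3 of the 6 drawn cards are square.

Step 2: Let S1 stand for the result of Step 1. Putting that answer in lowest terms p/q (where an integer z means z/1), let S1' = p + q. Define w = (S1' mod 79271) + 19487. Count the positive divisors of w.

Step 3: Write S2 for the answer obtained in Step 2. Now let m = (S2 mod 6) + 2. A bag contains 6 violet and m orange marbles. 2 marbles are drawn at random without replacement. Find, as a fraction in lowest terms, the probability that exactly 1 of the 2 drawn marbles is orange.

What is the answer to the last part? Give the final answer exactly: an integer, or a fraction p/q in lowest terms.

6/11

Step 1: total draws C(8,6) = 28; favorable C(4,3)*C(4,3) = 16; P = 4/7; answer 4/7
Step 2: S1 = 4/7; threaded value p + q = 11; w = 19498; 19498 = 2 * 9749; number of divisors = (1+1) * (1+1) = 4; answer 4
Step 3: S2 = 4; m = 6; total draws C(12,2) = 66; favorable C(6,1)*C(6,1) = 36; P = 6/11; answer 6/11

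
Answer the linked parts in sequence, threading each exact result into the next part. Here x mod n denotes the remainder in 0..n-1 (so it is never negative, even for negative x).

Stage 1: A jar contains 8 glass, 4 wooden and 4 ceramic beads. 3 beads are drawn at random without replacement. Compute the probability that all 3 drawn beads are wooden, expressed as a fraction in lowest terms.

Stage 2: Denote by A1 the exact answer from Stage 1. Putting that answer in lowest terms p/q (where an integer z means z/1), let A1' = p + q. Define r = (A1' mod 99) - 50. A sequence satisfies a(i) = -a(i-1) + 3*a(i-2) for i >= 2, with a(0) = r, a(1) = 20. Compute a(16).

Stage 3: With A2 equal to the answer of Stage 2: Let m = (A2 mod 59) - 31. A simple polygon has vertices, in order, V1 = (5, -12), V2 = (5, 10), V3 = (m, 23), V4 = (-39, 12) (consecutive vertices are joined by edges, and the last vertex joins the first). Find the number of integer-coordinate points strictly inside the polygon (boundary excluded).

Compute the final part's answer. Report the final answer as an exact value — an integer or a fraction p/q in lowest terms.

Stage 1: total draws C(16,3) = 560; favorable C(4,3) = 4; P = 1/140; answer 1/140
Stage 2: A1 = 1/140; threaded value p + q = 141; r = -8; a(2) = -1*(20) + 3*(-8) = -44; iterating: a(2)=-44, a(3)=104, a(4)=-236, a(5)=548, a(6)=-1256, a(7)=2900, a(8)=-6668, a(9)=15368, a(10)=-35372, a(11)=81476, a(12)=-187592, a(13)=432020, a(14)=-994796, a(15)=2290856, a(16)=-5275244; answer -5275244
Stage 3: A2 = -5275244; m = -26; cross terms: (5*10 - 5*-12)=110, (5*23 - -26*10)=375, (-26*12 - -39*23)=585, (-39*-12 - 5*12)=408; twice the area = |1478| = 1478; area = 739; boundary points = 22 + 1 + 1 + 4 = 28; strictly interior points = area - boundary/2 + 1 = 726; answer 726

726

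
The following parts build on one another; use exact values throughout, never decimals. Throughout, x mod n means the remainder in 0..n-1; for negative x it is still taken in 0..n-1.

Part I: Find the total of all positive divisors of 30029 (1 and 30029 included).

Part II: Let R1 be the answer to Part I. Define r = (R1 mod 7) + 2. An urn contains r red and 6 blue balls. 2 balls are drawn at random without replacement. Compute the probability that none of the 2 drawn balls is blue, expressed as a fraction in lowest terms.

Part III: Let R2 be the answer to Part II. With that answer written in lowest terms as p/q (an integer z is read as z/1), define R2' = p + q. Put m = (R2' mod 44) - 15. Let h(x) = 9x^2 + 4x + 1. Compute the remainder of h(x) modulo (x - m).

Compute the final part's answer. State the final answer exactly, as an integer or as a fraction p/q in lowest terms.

1821

Part I: 30029 is prime, so its only divisors are 1 and 30029; sigma = 1 + 30029 = 30030; answer 30030
Part II: R1 = 30030; r = 2; total draws C(8,2) = 28; favorable C(2,2) = 1; P = 1/28; answer 1/28
Part III: R2 = 1/28; threaded value p + q = 29; m = 14; remainder = value at the root: 9*(14)^2 + 4*(14)^1 + 1 = (1764) + (56) + (1) = 1821; answer 1821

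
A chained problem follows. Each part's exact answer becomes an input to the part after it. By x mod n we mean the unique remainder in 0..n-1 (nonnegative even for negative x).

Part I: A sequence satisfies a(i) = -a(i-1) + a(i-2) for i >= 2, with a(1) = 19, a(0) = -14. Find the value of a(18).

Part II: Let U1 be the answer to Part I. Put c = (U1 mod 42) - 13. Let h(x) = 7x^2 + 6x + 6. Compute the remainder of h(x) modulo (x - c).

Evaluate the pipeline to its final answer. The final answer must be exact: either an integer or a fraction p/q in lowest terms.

Part I: a(2) = -1*(19) + 1*(-14) = -33; iterating: a(2)=-33, a(3)=52, a(4)=-85, a(5)=137, a(6)=-222, a(7)=359, a(8)=-581, a(9)=940, a(10)=-1521, a(11)=2461, a(12)=-3982, a(13)=6443, a(14)=-10425, a(15)=16868, a(16)=-27293, a(17)=44161, a(18)=-71454; answer -71454
Part II: U1 = -71454; c = 17; remainder = value at the root: 7*(17)^2 + 6*(17)^1 + 6 = (2023) + (102) + (6) = 2131; answer 2131

2131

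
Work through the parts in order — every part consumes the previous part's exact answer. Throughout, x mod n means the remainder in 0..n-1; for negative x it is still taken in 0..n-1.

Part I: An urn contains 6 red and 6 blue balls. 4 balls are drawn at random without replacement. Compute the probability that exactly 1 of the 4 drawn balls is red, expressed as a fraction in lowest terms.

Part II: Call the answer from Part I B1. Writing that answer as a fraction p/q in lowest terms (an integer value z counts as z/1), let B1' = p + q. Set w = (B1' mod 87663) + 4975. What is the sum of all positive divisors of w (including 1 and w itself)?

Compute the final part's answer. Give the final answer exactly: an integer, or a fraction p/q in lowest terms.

14400

Part I: total draws C(12,4) = 495; favorable C(6,1)*C(6,3) = 120; P = 8/33; answer 8/33
Part II: B1 = 8/33; threaded value p + q = 41; w = 5016; 5016 = 2^3 * 3 * 11 * 19; sigma = (1 + 2 + 4 + 8) * (1 + 3) * (1 + 11) * (1 + 19) = 15 * 4 * 12 * 20 = 14400; answer 14400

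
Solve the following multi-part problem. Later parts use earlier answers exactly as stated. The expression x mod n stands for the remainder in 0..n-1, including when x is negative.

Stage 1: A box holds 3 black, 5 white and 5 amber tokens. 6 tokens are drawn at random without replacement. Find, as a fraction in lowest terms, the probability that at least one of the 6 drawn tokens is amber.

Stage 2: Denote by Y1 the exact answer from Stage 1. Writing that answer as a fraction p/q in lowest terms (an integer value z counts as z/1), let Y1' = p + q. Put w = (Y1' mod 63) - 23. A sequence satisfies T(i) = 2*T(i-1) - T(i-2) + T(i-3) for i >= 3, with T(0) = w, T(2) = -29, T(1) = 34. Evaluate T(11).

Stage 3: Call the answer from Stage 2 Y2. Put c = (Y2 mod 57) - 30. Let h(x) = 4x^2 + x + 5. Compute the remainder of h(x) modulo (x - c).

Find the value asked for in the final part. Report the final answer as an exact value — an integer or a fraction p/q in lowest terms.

Stage 1: total draws C(13,6) = 1716; complement C(8,6) = 28; favorable 1716 - 28 = 1688; P = 422/429; answer 422/429
Stage 2: Y1 = 422/429; threaded value p + q = 851; w = 9; T(3) = 2*(-29) - 1*(34) + 1*(9) = -83; iterating: T(3)=-83, T(4)=-103, T(5)=-152, T(6)=-284, T(7)=-519, T(8)=-906, T(9)=-1577, T(10)=-2767, T(11)=-4863; answer -4863
Stage 3: Y2 = -4863; c = 9; remainder = value at the root: 4*(9)^2 + 1*(9)^1 + 5 = (324) + (9) + (5) = 338; answer 338

338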